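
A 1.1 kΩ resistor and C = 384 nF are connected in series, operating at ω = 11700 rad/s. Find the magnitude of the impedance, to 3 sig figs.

X_C = 1/(ωC) = 223 Ω
Z = 1100 − j223 Ω
|Z| = √(1100² + 223²) = 1120 Ω

1120 Ω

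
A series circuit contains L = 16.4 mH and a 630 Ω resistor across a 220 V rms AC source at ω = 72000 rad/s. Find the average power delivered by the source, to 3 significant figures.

17.0 W

X_L = ωL = 1180 Ω
Z = 630 + j1180 Ω
|Z| = √(630² + 1180²) = 1340 Ω
∠Z = arctan(1180/630) = 61.9°
I = V/|Z| = 164 mA
P = VI cos φ = 220 × 0.164 × cos(61.9°) = 17.0 W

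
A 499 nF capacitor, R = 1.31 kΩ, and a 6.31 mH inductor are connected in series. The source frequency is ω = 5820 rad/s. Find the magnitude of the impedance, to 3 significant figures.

X_L = ωL = 36.7 Ω
X_C = 1/(ωC) = 344 Ω
Net reactance X = X_L − X_C = -308 Ω
Z = 1310 − j308 Ω
|Z| = √(1310² + 308²) = 1350 Ω

1350 Ω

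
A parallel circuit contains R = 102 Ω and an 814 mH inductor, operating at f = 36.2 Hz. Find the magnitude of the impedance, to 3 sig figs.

89.3 Ω

ω = 2πf = 227.5 rad/s
X_L = ωL = 185 Ω
Parallel: admittances add. Y = 1/R + 1/(jωL)
Y = (0.00980 − j0.00540) S
|Y| = 0.0112 S → |Z| = 1/|Y| = 89.3 Ω, ∠Z = −∠Y = 28.9°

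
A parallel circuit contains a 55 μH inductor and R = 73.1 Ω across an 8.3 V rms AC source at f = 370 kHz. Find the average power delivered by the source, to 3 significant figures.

942 mW

ω = 2πf = 2.325e+06 rad/s
X_L = ωL = 128 Ω
Parallel: admittances add. Y = 1/R + 1/(jωL)
Y = (0.0137 − j0.00782) S
|Y| = 0.0158 S → |Z| = 1/|Y| = 63.5 Ω, ∠Z = −∠Y = 29.8°
I = V/|Z| = 131 mA
P = VI cos φ = 8.3 × 0.131 × cos(29.8°) = 942 mW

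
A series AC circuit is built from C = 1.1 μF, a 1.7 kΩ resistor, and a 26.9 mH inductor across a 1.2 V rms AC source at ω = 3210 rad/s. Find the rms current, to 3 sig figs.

701 μA

X_L = ωL = 86.3 Ω
X_C = 1/(ωC) = 283 Ω
Net reactance X = X_L − X_C = -197 Ω
Z = 1700 − j197 Ω
|Z| = √(1700² + 197²) = 1710 Ω
I = V/|Z| = 1.2/1710 = 701 μA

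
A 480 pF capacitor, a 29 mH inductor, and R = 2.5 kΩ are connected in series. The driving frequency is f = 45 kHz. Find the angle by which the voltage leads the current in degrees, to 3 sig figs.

ω = 2πf = 282700 rad/s
X_L = ωL = 8200 Ω
X_C = 1/(ωC) = 7370 Ω
Net reactance X = X_L − X_C = 831 Ω
Z = 2500 + j831 Ω
|Z| = √(2500² + 831²) = 2630 Ω
∠Z = arctan(831/2500) = 18.4°

18.4°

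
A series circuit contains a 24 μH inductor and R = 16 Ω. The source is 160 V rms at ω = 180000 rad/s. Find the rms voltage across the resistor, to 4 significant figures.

X_L = ωL = 4.320 Ω
Z = 16.00 + j4.320 Ω
|Z| = √(16.00² + 4.320²) = 16.57 Ω
I = V/|Z| = 9.654 A
V_R = I·|Z_R| = 9.654 × 16.00 = 154.5 V

154.5 V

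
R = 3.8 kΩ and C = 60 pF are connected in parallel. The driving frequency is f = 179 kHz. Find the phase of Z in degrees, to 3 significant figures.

ω = 2πf = 1.125e+06 rad/s
X_C = 1/(ωC) = 14800 Ω
Parallel: admittances add. Y = 1/R + jωC
Y = (0.000263 + j6.75e-05) S
|Y| = 0.000272 S → |Z| = 1/|Y| = 3680 Ω, ∠Z = −∠Y = -14.4°

-14.4°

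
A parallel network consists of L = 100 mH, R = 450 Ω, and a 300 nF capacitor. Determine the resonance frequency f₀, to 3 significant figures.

919 Hz

ω₀ = 1/√(LC) = 1/√(0.1 × 3e-07) = 5774 rad/s
f₀ = ω₀/(2π) = 919 Hz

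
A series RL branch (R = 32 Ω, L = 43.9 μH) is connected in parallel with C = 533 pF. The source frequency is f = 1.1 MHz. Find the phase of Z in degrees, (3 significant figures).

ω = 2πf = 6.912e+06 rad/s
X_L = ωL = 303 Ω
X_C = 1/(ωC) = 271 Ω
Branch 1 (R+jX_L): Z₁ = 32.0 + j303 Ω, |Z₁| = 305 Ω
Branch 2 (−jX_C): Z₂ = −j271 Ω
Parallel: Z = Z₁Z₂/(Z₁+Z₂), |Z| = 1830 Ω, ∠Z = -51.0°

-51.0°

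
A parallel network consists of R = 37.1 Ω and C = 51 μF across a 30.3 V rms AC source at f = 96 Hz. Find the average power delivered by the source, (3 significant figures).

24.7 W

ω = 2πf = 603.2 rad/s
X_C = 1/(ωC) = 32.5 Ω
Parallel: admittances add. Y = 1/R + jωC
Y = (0.0270 + j0.0308) S
|Y| = 0.0409 S → |Z| = 1/|Y| = 24.4 Ω, ∠Z = −∠Y = -48.8°
I = V/|Z| = 1.24 A
P = VI cos φ = 30.3 × 1.24 × cos(-48.8°) = 24.7 W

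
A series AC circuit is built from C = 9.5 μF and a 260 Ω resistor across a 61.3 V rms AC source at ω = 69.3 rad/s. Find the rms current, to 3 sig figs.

X_C = 1/(ωC) = 1520 Ω
Z = 260 − j1520 Ω
|Z| = √(260² + 1520²) = 1540 Ω
I = V/|Z| = 61.3/1540 = 39.8 mA

39.8 mA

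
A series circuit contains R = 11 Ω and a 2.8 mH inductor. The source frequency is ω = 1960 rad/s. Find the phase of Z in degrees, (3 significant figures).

X_L = ωL = 5.49 Ω
Z = 11.0 + j5.49 Ω
|Z| = √(11.0² + 5.49²) = 12.3 Ω
∠Z = arctan(5.49/11.0) = 26.5°

26.5°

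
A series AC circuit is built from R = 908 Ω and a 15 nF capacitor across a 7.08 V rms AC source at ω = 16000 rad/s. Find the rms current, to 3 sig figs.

X_C = 1/(ωC) = 4170 Ω
Z = 908 − j4170 Ω
|Z| = √(908² + 4170²) = 4260 Ω
I = V/|Z| = 7.08/4260 = 1.66 mA

1.66 mA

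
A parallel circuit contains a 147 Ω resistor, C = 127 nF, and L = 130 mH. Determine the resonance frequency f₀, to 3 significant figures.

ω₀ = 1/√(LC) = 1/√(0.13 × 1.27e-07) = 7783 rad/s
f₀ = ω₀/(2π) = 1.24 kHz

1.24 kHz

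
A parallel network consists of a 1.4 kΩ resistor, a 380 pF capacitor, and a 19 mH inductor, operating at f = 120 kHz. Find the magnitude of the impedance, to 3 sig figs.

ω = 2πf = 754000 rad/s
X_L = ωL = 14300 Ω
X_C = 1/(ωC) = 3490 Ω
Parallel: admittances add. Y = 1/R + 1/(jωL) + jωC
Y = (0.000714 + j0.000217) S
|Y| = 0.000746 S → |Z| = 1/|Y| = 1340 Ω, ∠Z = −∠Y = -16.9°

1340 Ω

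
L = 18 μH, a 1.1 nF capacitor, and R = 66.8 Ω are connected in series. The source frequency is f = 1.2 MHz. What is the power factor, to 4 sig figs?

0.9752

ω = 2πf = 7.54e+06 rad/s
X_L = ωL = 135.7 Ω
X_C = 1/(ωC) = 120.6 Ω
Net reactance X = X_L − X_C = 15.14 Ω
Z = 66.80 + j15.14 Ω
|Z| = √(66.80² + 15.14²) = 68.50 Ω
∠Z = arctan(15.14/66.80) = 12.77°
cos φ = cos(12.77°) = 0.9752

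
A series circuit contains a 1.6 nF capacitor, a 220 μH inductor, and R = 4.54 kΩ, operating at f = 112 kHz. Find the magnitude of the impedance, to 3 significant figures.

4600 Ω

ω = 2πf = 703700 rad/s
X_L = ωL = 155 Ω
X_C = 1/(ωC) = 888 Ω
Net reactance X = X_L − X_C = -733 Ω
Z = 4540 − j733 Ω
|Z| = √(4540² + 733²) = 4600 Ω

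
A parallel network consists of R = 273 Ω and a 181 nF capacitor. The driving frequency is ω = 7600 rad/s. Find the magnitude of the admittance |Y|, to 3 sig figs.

X_C = 1/(ωC) = 727 Ω
Parallel: admittances add. Y = 1/R + jωC
Y = (0.00366 + j0.00138) S
|Y| = 0.00391 S → |Z| = 1/|Y| = 256 Ω, ∠Z = −∠Y = -20.6°

3.91 mS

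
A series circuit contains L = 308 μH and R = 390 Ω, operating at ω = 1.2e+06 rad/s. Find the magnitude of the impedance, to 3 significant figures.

X_L = ωL = 370 Ω
Z = 390 + j370 Ω
|Z| = √(390² + 370²) = 537 Ω

537 Ω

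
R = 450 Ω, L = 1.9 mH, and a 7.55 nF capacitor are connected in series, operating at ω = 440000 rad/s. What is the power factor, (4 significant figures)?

0.6437

X_L = ωL = 836.0 Ω
X_C = 1/(ωC) = 301.0 Ω
Net reactance X = X_L − X_C = 535.0 Ω
Z = 450.0 + j535.0 Ω
|Z| = √(450.0² + 535.0²) = 699.1 Ω
∠Z = arctan(535.0/450.0) = 49.93°
cos φ = cos(49.93°) = 0.6437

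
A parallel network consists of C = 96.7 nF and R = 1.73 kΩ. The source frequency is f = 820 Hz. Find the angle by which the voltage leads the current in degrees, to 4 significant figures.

-40.76°

ω = 2πf = 5152 rad/s
X_C = 1/(ωC) = 2007 Ω
Parallel: admittances add. Y = 1/R + jωC
Y = (0.0005780 + j0.0004982) S
|Y| = 0.0007631 S → |Z| = 1/|Y| = 1310 Ω, ∠Z = −∠Y = -40.76°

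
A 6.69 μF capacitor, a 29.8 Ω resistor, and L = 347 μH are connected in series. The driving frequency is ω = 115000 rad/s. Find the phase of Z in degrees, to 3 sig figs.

52.3°

X_L = ωL = 39.9 Ω
X_C = 1/(ωC) = 1.30 Ω
Net reactance X = X_L − X_C = 38.6 Ω
Z = 29.8 + j38.6 Ω
|Z| = √(29.8² + 38.6²) = 48.8 Ω
∠Z = arctan(38.6/29.8) = 52.3°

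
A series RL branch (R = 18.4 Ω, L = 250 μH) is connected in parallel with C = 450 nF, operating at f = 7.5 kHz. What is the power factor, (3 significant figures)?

0.996

ω = 2πf = 47120 rad/s
X_L = ωL = 11.8 Ω
X_C = 1/(ωC) = 47.2 Ω
Branch 1 (R+jX_L): Z₁ = 18.4 + j11.8 Ω, |Z₁| = 21.8 Ω
Branch 2 (−jX_C): Z₂ = −j47.2 Ω
Parallel: Z = Z₁Z₂/(Z₁+Z₂), |Z| = 25.8 Ω, ∠Z = 5.15°
cos φ = cos(5.15°) = 0.996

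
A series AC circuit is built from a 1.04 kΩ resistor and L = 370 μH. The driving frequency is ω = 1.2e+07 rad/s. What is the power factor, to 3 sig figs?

X_L = ωL = 4440 Ω
Z = 1040 + j4440 Ω
|Z| = √(1040² + 4440²) = 4560 Ω
∠Z = arctan(4440/1040) = 76.8°
cos φ = cos(76.8°) = 0.228

0.228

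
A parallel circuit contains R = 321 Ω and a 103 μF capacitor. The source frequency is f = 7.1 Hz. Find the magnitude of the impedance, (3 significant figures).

ω = 2πf = 44.61 rad/s
X_C = 1/(ωC) = 218 Ω
Parallel: admittances add. Y = 1/R + jωC
Y = (0.00312 + j0.00459) S
|Y| = 0.00555 S → |Z| = 1/|Y| = 180 Ω, ∠Z = −∠Y = -55.9°

180 Ω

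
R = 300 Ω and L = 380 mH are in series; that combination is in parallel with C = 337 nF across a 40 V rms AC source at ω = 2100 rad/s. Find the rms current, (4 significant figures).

22.72 mA

X_L = ωL = 798.0 Ω
X_C = 1/(ωC) = 1413 Ω
Branch 1 (R+jX_L): Z₁ = 300.0 + j798.0 Ω, |Z₁| = 852.5 Ω
Branch 2 (−jX_C): Z₂ = −j1413 Ω
Parallel: Z = Z₁Z₂/(Z₁+Z₂), |Z| = 1760 Ω, ∠Z = 43.39°
I = V/|Z| = 40/1760 = 22.72 mA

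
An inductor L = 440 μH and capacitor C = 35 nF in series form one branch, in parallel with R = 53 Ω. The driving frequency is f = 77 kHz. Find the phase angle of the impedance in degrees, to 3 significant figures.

ω = 2πf = 483800 rad/s
X_L = ωL = 213 Ω
X_C = 1/(ωC) = 59.1 Ω
Branch 1: Z₁ = R = 53.0 Ω
Branch 2 (series LC): Z₂ = j(X_L − X_C) = j154 Ω
Parallel: Z = Z₁Z₂/(Z₁+Z₂), |Z| = 50.1 Ω, ∠Z = 19.0°

19.0°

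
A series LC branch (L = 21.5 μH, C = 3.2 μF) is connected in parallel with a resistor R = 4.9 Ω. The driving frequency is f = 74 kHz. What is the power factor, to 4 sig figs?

0.8852

ω = 2πf = 465000 rad/s
X_L = ωL = 9.997 Ω
X_C = 1/(ωC) = 0.6721 Ω
Branch 1: Z₁ = R = 4.900 Ω
Branch 2 (series LC): Z₂ = j(X_L − X_C) = j9.324 Ω
Parallel: Z = Z₁Z₂/(Z₁+Z₂), |Z| = 4.338 Ω, ∠Z = 27.72°
cos φ = cos(27.72°) = 0.8852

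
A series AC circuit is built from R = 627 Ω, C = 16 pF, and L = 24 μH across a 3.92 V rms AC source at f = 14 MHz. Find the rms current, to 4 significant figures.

2.554 mA

ω = 2πf = 8.796e+07 rad/s
X_L = ωL = 2111 Ω
X_C = 1/(ωC) = 710.5 Ω
Net reactance X = X_L − X_C = 1401 Ω
Z = 627.0 + j1401 Ω
|Z| = √(627.0² + 1401²) = 1535 Ω
I = V/|Z| = 3.92/1535 = 2.554 mA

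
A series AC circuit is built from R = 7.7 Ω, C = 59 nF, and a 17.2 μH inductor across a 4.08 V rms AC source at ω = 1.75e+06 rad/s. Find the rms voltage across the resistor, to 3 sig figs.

1.44 V

X_L = ωL = 30.1 Ω
X_C = 1/(ωC) = 9.69 Ω
Net reactance X = X_L − X_C = 20.4 Ω
Z = 7.70 + j20.4 Ω
|Z| = √(7.70² + 20.4²) = 21.8 Ω
I = V/|Z| = 187 mA
V_R = I·|Z_R| = 0.187 × 7.70 = 1.44 V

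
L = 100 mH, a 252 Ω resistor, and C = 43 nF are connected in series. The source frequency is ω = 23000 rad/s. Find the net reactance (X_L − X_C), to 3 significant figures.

X_L = ωL = 2300 Ω
X_C = 1/(ωC) = 1010 Ω
X = 2300 − 1010 = 1290 Ω

1290 Ω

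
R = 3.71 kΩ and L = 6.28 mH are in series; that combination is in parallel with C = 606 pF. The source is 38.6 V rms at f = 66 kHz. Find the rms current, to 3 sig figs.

8.47 mA

ω = 2πf = 414700 rad/s
X_L = ωL = 2600 Ω
X_C = 1/(ωC) = 3980 Ω
Branch 1 (R+jX_L): Z₁ = 3710 + j2600 Ω, |Z₁| = 4530 Ω
Branch 2 (−jX_C): Z₂ = −j3980 Ω
Parallel: Z = Z₁Z₂/(Z₁+Z₂), |Z| = 4560 Ω, ∠Z = -34.6°
I = V/|Z| = 38.6/4560 = 8.47 mA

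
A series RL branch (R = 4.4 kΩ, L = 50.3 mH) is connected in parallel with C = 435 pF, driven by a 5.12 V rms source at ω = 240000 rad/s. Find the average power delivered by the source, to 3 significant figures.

699 μW

X_L = ωL = 12100 Ω
X_C = 1/(ωC) = 9580 Ω
Branch 1 (R+jX_L): Z₁ = 4400 + j12100 Ω, |Z₁| = 12800 Ω
Branch 2 (−jX_C): Z₂ = −j9580 Ω
Parallel: Z = Z₁Z₂/(Z₁+Z₂), |Z| = 24300 Ω, ∠Z = -49.6°
I = V/|Z| = 210 μA
P = VI cos φ = 5.12 × 0.000210 × cos(-49.6°) = 699 μW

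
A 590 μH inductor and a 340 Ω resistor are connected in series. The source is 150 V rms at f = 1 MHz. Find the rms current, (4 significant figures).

40.29 mA

ω = 2πf = 6.283e+06 rad/s
X_L = ωL = 3707 Ω
Z = 340.0 + j3707 Ω
|Z| = √(340.0² + 3707²) = 3723 Ω
I = V/|Z| = 150/3723 = 40.29 mA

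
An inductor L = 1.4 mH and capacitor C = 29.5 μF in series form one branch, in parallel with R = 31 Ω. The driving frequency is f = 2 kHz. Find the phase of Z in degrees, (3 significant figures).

64.3°

ω = 2πf = 12570 rad/s
X_L = ωL = 17.6 Ω
X_C = 1/(ωC) = 2.70 Ω
Branch 1: Z₁ = R = 31.0 Ω
Branch 2 (series LC): Z₂ = j(X_L − X_C) = j14.9 Ω
Parallel: Z = Z₁Z₂/(Z₁+Z₂), |Z| = 13.4 Ω, ∠Z = 64.3°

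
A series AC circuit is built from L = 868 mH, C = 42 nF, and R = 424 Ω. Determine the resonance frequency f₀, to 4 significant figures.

ω₀ = 1/√(LC) = 1/√(0.868 × 4.2e-08) = 5237 rad/s
f₀ = ω₀/(2π) = 833.6 Hz

833.6 Hz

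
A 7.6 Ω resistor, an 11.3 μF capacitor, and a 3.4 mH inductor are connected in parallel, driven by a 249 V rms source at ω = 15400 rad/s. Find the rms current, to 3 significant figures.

X_L = ωL = 52.4 Ω
X_C = 1/(ωC) = 5.75 Ω
Parallel: admittances add. Y = 1/R + 1/(jωL) + jωC
Y = (0.132 + j0.155) S
|Y| = 0.203 S → |Z| = 1/|Y| = 4.92 Ω, ∠Z = −∠Y = -49.7°
I = V/|Z| = 249/4.92 = 50.6 A

50.6 A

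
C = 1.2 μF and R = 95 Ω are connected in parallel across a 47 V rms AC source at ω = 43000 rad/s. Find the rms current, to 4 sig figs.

X_C = 1/(ωC) = 19.38 Ω
Parallel: admittances add. Y = 1/R + jωC
Y = (0.01053 + j0.05160) S
|Y| = 0.05266 S → |Z| = 1/|Y| = 18.99 Ω, ∠Z = −∠Y = -78.47°
I = V/|Z| = 47/18.99 = 2.475 A

2.475 A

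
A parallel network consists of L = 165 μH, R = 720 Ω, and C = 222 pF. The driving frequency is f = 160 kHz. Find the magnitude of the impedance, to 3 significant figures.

ω = 2πf = 1.005e+06 rad/s
X_L = ωL = 166 Ω
X_C = 1/(ωC) = 4480 Ω
Parallel: admittances add. Y = 1/R + 1/(jωL) + jωC
Y = (0.00139 − j0.00581) S
|Y| = 0.00597 S → |Z| = 1/|Y| = 168 Ω, ∠Z = −∠Y = 76.5°

168 Ω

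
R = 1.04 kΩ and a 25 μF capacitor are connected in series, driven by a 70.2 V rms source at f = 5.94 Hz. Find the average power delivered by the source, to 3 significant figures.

ω = 2πf = 37.32 rad/s
X_C = 1/(ωC) = 1070 Ω
Z = 1040 − j1070 Ω
|Z| = √(1040² + 1070²) = 1490 Ω
∠Z = arctan(-1070/1040) = -45.9°
I = V/|Z| = 47.0 mA
P = VI cos φ = 70.2 × 0.0470 × cos(-45.9°) = 2.30 W

2.30 W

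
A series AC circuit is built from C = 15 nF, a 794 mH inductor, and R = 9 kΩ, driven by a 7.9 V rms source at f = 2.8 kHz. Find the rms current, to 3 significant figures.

ω = 2πf = 17590 rad/s
X_L = ωL = 14000 Ω
X_C = 1/(ωC) = 3790 Ω
Net reactance X = X_L − X_C = 10200 Ω
Z = 9000 + j10200 Ω
|Z| = √(9000² + 10200²) = 13600 Ω
I = V/|Z| = 7.9/13600 = 581 μA

581 μA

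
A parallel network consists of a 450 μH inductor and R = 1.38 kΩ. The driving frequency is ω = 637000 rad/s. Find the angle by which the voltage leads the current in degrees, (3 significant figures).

X_L = ωL = 287 Ω
Parallel: admittances add. Y = 1/R + 1/(jωL)
Y = (0.000725 − j0.00349) S
|Y| = 0.00356 S → |Z| = 1/|Y| = 281 Ω, ∠Z = −∠Y = 78.3°

78.3°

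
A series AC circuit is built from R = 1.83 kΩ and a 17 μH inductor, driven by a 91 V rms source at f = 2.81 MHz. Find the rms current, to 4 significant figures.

ω = 2πf = 1.766e+07 rad/s
X_L = ωL = 300.1 Ω
Z = 1830 + j300.1 Ω
|Z| = √(1830² + 300.1²) = 1854 Ω
I = V/|Z| = 91/1854 = 49.07 mA

49.07 mA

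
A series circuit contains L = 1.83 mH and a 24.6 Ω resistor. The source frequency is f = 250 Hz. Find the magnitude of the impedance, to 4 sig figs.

24.77 Ω

ω = 2πf = 1571 rad/s
X_L = ωL = 2.875 Ω
Z = 24.60 + j2.875 Ω
|Z| = √(24.60² + 2.875²) = 24.77 Ω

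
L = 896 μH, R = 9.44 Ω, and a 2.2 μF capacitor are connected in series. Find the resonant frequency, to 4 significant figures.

3.585 kHz

ω₀ = 1/√(LC) = 1/√(0.000896 × 2.2e-06) = 22520 rad/s
f₀ = ω₀/(2π) = 3.585 kHz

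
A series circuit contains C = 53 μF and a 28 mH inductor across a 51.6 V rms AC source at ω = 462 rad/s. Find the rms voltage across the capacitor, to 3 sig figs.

75.5 V

X_L = ωL = 12.9 Ω
X_C = 1/(ωC) = 40.8 Ω
Net reactance X = X_L − X_C = -27.9 Ω
Z = − j27.9 Ω
|Z| = √(0² + 27.9²) = 27.9 Ω
I = V/|Z| = 1.85 A
V_C = I·|Z_C| = 1.85 × 40.8 = 75.5 V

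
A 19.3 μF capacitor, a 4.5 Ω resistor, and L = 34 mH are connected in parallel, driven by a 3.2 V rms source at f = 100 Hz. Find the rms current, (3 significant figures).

ω = 2πf = 628.3 rad/s
X_L = ωL = 21.4 Ω
X_C = 1/(ωC) = 82.5 Ω
Parallel: admittances add. Y = 1/R + 1/(jωL) + jωC
Y = (0.222 − j0.0347) S
|Y| = 0.225 S → |Z| = 1/|Y| = 4.45 Ω, ∠Z = −∠Y = 8.87°
I = V/|Z| = 3.2/4.45 = 720 mA

720 mA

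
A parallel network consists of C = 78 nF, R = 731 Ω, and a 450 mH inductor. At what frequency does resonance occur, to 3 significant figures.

850 Hz

ω₀ = 1/√(LC) = 1/√(0.45 × 7.8e-08) = 5338 rad/s
f₀ = ω₀/(2π) = 850 Hz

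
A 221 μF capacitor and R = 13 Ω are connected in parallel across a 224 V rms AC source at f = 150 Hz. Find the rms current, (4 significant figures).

ω = 2πf = 942.5 rad/s
X_C = 1/(ωC) = 4.801 Ω
Parallel: admittances add. Y = 1/R + jωC
Y = (0.07692 + j0.2083) S
|Y| = 0.2220 S → |Z| = 1/|Y| = 4.504 Ω, ∠Z = −∠Y = -69.73°
I = V/|Z| = 224/4.504 = 49.74 A

49.74 A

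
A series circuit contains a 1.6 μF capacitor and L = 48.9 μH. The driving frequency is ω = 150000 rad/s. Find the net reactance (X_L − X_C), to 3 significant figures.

X_L = ωL = 7.34 Ω
X_C = 1/(ωC) = 4.17 Ω
X = 7.34 − 4.17 = 3.17 Ω

3.17 Ω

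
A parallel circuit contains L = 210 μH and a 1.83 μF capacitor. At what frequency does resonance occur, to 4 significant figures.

8.119 kHz

ω₀ = 1/√(LC) = 1/√(0.00021 × 1.83e-06) = 51010 rad/s
f₀ = ω₀/(2π) = 8.119 kHz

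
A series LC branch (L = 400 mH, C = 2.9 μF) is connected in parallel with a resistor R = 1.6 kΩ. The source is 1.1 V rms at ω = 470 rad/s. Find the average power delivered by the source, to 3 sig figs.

756 μW

X_L = ωL = 188 Ω
X_C = 1/(ωC) = 734 Ω
Branch 1: Z₁ = R = 1600 Ω
Branch 2 (series LC): Z₂ = j(X_L − X_C) = −j546 Ω
Parallel: Z = Z₁Z₂/(Z₁+Z₂), |Z| = 516 Ω, ∠Z = -71.2°
I = V/|Z| = 2.13 mA
P = VI cos φ = 1.1 × 0.00213 × cos(-71.2°) = 756 μW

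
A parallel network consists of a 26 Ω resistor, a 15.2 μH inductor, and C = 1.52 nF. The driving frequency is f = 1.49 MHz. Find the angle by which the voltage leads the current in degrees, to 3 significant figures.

-10.6°

ω = 2πf = 9.362e+06 rad/s
X_L = ωL = 142 Ω
X_C = 1/(ωC) = 70.3 Ω
Parallel: admittances add. Y = 1/R + 1/(jωL) + jωC
Y = (0.0385 + j0.00720) S
|Y| = 0.0391 S → |Z| = 1/|Y| = 25.6 Ω, ∠Z = −∠Y = -10.6°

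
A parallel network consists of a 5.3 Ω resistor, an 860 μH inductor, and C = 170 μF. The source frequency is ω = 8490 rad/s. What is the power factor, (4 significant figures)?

0.1430

X_L = ωL = 7.301 Ω
X_C = 1/(ωC) = 0.6929 Ω
Parallel: admittances add. Y = 1/R + 1/(jωL) + jωC
Y = (0.1887 + j1.306) S
|Y| = 1.320 S → |Z| = 1/|Y| = 0.7576 Ω, ∠Z = −∠Y = -81.78°
cos φ = cos(-81.78°) = 0.1430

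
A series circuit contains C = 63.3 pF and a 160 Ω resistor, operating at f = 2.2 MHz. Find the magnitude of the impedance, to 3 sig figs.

1150 Ω

ω = 2πf = 1.382e+07 rad/s
X_C = 1/(ωC) = 1140 Ω
Z = 160 − j1140 Ω
|Z| = √(160² + 1140²) = 1150 Ω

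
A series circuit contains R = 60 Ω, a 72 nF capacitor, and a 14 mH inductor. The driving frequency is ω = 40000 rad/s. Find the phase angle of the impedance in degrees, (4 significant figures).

X_L = ωL = 560.0 Ω
X_C = 1/(ωC) = 347.2 Ω
Net reactance X = X_L − X_C = 212.8 Ω
Z = 60.00 + j212.8 Ω
|Z| = √(60.00² + 212.8²) = 221.1 Ω
∠Z = arctan(212.8/60.00) = 74.25°

74.25°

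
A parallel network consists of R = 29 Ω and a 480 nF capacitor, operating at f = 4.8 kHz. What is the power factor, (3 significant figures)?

ω = 2πf = 30160 rad/s
X_C = 1/(ωC) = 69.1 Ω
Parallel: admittances add. Y = 1/R + jωC
Y = (0.0345 + j0.0145) S
|Y| = 0.0374 S → |Z| = 1/|Y| = 26.7 Ω, ∠Z = −∠Y = -22.8°
cos φ = cos(-22.8°) = 0.922

0.922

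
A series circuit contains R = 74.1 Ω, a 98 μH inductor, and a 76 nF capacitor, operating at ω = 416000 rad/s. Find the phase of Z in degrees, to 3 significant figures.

X_L = ωL = 40.8 Ω
X_C = 1/(ωC) = 31.6 Ω
Net reactance X = X_L − X_C = 9.14 Ω
Z = 74.1 + j9.14 Ω
|Z| = √(74.1² + 9.14²) = 74.7 Ω
∠Z = arctan(9.14/74.1) = 7.03°

7.03°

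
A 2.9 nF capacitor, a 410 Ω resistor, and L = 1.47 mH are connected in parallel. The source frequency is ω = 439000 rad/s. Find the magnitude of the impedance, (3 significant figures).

X_L = ωL = 645 Ω
X_C = 1/(ωC) = 785 Ω
Parallel: admittances add. Y = 1/R + 1/(jωL) + jωC
Y = (0.00244 − j0.000276) S
|Y| = 0.00245 S → |Z| = 1/|Y| = 407 Ω, ∠Z = −∠Y = 6.47°

407 Ω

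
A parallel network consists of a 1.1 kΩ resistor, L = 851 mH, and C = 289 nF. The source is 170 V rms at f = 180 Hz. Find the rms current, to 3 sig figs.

196 mA

ω = 2πf = 1131 rad/s
X_L = ωL = 962 Ω
X_C = 1/(ωC) = 3060 Ω
Parallel: admittances add. Y = 1/R + 1/(jωL) + jωC
Y = (0.000909 − j0.000712) S
|Y| = 0.00115 S → |Z| = 1/|Y| = 866 Ω, ∠Z = −∠Y = 38.1°
I = V/|Z| = 170/866 = 196 mA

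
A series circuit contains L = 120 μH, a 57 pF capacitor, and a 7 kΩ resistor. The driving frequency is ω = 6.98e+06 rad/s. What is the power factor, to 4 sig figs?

0.9725

X_L = ωL = 837.6 Ω
X_C = 1/(ωC) = 2513 Ω
Net reactance X = X_L − X_C = -1676 Ω
Z = 7000 − j1676 Ω
|Z| = √(7000² + 1676²) = 7198 Ω
∠Z = arctan(-1676/7000) = -13.46°
cos φ = cos(-13.46°) = 0.9725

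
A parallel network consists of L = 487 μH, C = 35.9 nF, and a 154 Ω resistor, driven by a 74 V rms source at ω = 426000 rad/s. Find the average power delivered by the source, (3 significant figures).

X_L = ωL = 207 Ω
X_C = 1/(ωC) = 65.4 Ω
Parallel: admittances add. Y = 1/R + 1/(jωL) + jωC
Y = (0.00649 + j0.0105) S
|Y| = 0.0123 S → |Z| = 1/|Y| = 81.1 Ω, ∠Z = −∠Y = -58.2°
I = V/|Z| = 912 mA
P = VI cos φ = 74 × 0.912 × cos(-58.2°) = 35.6 W

35.6 W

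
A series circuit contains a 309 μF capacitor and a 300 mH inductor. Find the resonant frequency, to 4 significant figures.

ω₀ = 1/√(LC) = 1/√(0.3 × 0.000309) = 103.9 rad/s
f₀ = ω₀/(2π) = 16.53 Hz

16.53 Hz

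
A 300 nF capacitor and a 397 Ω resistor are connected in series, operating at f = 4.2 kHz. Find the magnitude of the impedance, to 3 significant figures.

ω = 2πf = 26390 rad/s
X_C = 1/(ωC) = 126 Ω
Z = 397 − j126 Ω
|Z| = √(397² + 126²) = 417 Ω

417 Ω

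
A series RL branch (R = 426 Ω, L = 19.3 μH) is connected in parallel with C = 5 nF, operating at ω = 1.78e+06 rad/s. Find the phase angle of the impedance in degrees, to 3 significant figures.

X_L = ωL = 34.4 Ω
X_C = 1/(ωC) = 112 Ω
Branch 1 (R+jX_L): Z₁ = 426 + j34.4 Ω, |Z₁| = 427 Ω
Branch 2 (−jX_C): Z₂ = −j112 Ω
Parallel: Z = Z₁Z₂/(Z₁+Z₂), |Z| = 111 Ω, ∠Z = -75.0°

-75.0°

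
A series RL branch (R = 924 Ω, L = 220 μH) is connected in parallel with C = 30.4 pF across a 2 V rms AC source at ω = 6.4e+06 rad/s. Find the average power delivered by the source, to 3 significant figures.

1.30 mW

X_L = ωL = 1410 Ω
X_C = 1/(ωC) = 5140 Ω
Branch 1 (R+jX_L): Z₁ = 924 + j1410 Ω, |Z₁| = 1680 Ω
Branch 2 (−jX_C): Z₂ = −j5140 Ω
Parallel: Z = Z₁Z₂/(Z₁+Z₂), |Z| = 2250 Ω, ∠Z = 42.8°
I = V/|Z| = 888 μA
P = VI cos φ = 2 × 0.000888 × cos(42.8°) = 1.30 mW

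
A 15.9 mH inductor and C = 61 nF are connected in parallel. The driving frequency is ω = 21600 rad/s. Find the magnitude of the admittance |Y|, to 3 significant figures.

X_L = ωL = 343 Ω
X_C = 1/(ωC) = 759 Ω
Parallel: admittances add. Y = 1/(jωL) + jωC
Y = (0 − j0.00159) S
|Y| = 0.00159 S → |Z| = 1/|Y| = 627 Ω, ∠Z = −∠Y = 90.0°

1.59 mS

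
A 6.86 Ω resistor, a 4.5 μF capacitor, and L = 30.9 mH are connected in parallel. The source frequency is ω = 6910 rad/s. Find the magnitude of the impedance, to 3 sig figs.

X_L = ωL = 214 Ω
X_C = 1/(ωC) = 32.2 Ω
Parallel: admittances add. Y = 1/R + 1/(jωL) + jωC
Y = (0.146 + j0.0264) S
|Y| = 0.148 S → |Z| = 1/|Y| = 6.75 Ω, ∠Z = −∠Y = -10.3°

6.75 Ω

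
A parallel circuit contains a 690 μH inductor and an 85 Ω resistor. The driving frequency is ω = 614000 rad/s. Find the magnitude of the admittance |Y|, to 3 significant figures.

12.0 mS

X_L = ωL = 424 Ω
Parallel: admittances add. Y = 1/R + 1/(jωL)
Y = (0.0118 − j0.00236) S
|Y| = 0.0120 S → |Z| = 1/|Y| = 83.3 Ω, ∠Z = −∠Y = 11.3°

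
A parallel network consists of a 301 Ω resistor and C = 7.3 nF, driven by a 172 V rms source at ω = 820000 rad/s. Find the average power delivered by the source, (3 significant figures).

X_C = 1/(ωC) = 167 Ω
Parallel: admittances add. Y = 1/R + jωC
Y = (0.00332 + j0.00599) S
|Y| = 0.00685 S → |Z| = 1/|Y| = 146 Ω, ∠Z = −∠Y = -61.0°
I = V/|Z| = 1.18 A
P = VI cos φ = 172 × 1.18 × cos(-61.0°) = 98.3 W

98.3 W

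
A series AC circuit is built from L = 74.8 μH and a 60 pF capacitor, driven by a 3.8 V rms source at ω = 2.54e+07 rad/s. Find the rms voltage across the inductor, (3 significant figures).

5.80 V

X_L = ωL = 1900 Ω
X_C = 1/(ωC) = 656 Ω
Net reactance X = X_L − X_C = 1240 Ω
Z = j1240 Ω
|Z| = √(0² + 1240²) = 1240 Ω
I = V/|Z| = 3.06 mA
V_L = I·|Z_L| = 0.00306 × 1900 = 5.80 V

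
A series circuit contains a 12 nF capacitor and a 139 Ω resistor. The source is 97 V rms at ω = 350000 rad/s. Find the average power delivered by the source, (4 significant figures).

17.21 W

X_C = 1/(ωC) = 238.1 Ω
Z = 139.0 − j238.1 Ω
|Z| = √(139.0² + 238.1²) = 275.7 Ω
∠Z = arctan(-238.1/139.0) = -59.72°
I = V/|Z| = 351.8 mA
P = VI cos φ = 97 × 0.3518 × cos(-59.72°) = 17.21 W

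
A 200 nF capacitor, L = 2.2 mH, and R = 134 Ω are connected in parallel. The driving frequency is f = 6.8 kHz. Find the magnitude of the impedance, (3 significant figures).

129 Ω

ω = 2πf = 42730 rad/s
X_L = ωL = 94.0 Ω
X_C = 1/(ωC) = 117 Ω
Parallel: admittances add. Y = 1/R + 1/(jωL) + jωC
Y = (0.00746 − j0.00209) S
|Y| = 0.00775 S → |Z| = 1/|Y| = 129 Ω, ∠Z = −∠Y = 15.7°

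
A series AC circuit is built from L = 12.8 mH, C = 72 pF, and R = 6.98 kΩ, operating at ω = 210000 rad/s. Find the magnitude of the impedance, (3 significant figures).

63800 Ω

X_L = ωL = 2690 Ω
X_C = 1/(ωC) = 66100 Ω
Net reactance X = X_L − X_C = -63400 Ω
Z = 6980 − j63400 Ω
|Z| = √(6980² + 63400²) = 63800 Ω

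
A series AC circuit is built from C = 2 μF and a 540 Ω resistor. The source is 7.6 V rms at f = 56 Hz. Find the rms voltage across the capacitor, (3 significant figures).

7.10 V

ω = 2πf = 351.9 rad/s
X_C = 1/(ωC) = 1420 Ω
Z = 540 − j1420 Ω
|Z| = √(540² + 1420²) = 1520 Ω
I = V/|Z| = 5.00 mA
V_C = I·|Z_C| = 0.00500 × 1420 = 7.10 V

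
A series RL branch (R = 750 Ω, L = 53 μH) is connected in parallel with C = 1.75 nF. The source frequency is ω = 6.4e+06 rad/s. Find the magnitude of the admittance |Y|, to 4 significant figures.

X_L = ωL = 339.2 Ω
X_C = 1/(ωC) = 89.29 Ω
Branch 1 (R+jX_L): Z₁ = 750.0 + j339.2 Ω, |Z₁| = 823.1 Ω
Branch 2 (−jX_C): Z₂ = −j89.29 Ω
Parallel: Z = Z₁Z₂/(Z₁+Z₂), |Z| = 92.97 Ω, ∠Z = -84.09°
|Y| = 1/|Z| = 10.76 mS

10.76 mS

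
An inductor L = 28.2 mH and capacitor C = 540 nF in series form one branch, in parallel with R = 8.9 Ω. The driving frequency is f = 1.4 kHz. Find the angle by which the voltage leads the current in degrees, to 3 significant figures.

ω = 2πf = 8796 rad/s
X_L = ωL = 248 Ω
X_C = 1/(ωC) = 211 Ω
Branch 1: Z₁ = R = 8.90 Ω
Branch 2 (series LC): Z₂ = j(X_L − X_C) = j37.5 Ω
Parallel: Z = Z₁Z₂/(Z₁+Z₂), |Z| = 8.66 Ω, ∠Z = 13.3°

13.3°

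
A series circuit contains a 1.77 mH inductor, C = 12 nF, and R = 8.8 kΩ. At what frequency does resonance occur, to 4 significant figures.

ω₀ = 1/√(LC) = 1/√(0.00177 × 1.2e-08) = 217000 rad/s
f₀ = ω₀/(2π) = 34.53 kHz

34.53 kHz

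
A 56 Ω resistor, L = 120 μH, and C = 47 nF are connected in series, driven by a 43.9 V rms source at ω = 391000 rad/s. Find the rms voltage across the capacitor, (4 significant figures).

X_L = ωL = 46.92 Ω
X_C = 1/(ωC) = 54.42 Ω
Net reactance X = X_L − X_C = -7.496 Ω
Z = 56.00 − j7.496 Ω
|Z| = √(56.00² + 7.496²) = 56.50 Ω
I = V/|Z| = 777.0 mA
V_C = I·|Z_C| = 0.7770 × 54.42 = 42.28 V

42.28 V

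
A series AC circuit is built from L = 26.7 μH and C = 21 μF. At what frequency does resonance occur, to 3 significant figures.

ω₀ = 1/√(LC) = 1/√(2.67e-05 × 2.1e-05) = 42230 rad/s
f₀ = ω₀/(2π) = 6.72 kHz

6.72 kHz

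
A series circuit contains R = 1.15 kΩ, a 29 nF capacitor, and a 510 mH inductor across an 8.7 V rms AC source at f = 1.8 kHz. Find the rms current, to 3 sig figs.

ω = 2πf = 11310 rad/s
X_L = ωL = 5770 Ω
X_C = 1/(ωC) = 3050 Ω
Net reactance X = X_L − X_C = 2720 Ω
Z = 1150 + j2720 Ω
|Z| = √(1150² + 2720²) = 2950 Ω
I = V/|Z| = 8.7/2950 = 2.95 mA

2.95 mA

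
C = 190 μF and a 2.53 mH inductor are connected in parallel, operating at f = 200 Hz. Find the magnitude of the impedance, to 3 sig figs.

13.2 Ω

ω = 2πf = 1257 rad/s
X_L = ωL = 3.18 Ω
X_C = 1/(ωC) = 4.19 Ω
Parallel: admittances add. Y = 1/(jωL) + jωC
Y = (0 − j0.0758) S
|Y| = 0.0758 S → |Z| = 1/|Y| = 13.2 Ω, ∠Z = −∠Y = 90.0°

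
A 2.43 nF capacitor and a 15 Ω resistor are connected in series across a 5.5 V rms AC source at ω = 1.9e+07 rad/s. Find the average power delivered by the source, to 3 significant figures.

654 mW

X_C = 1/(ωC) = 21.7 Ω
Z = 15.0 − j21.7 Ω
|Z| = √(15.0² + 21.7²) = 26.3 Ω
∠Z = arctan(-21.7/15.0) = -55.3°
I = V/|Z| = 209 mA
P = VI cos φ = 5.5 × 0.209 × cos(-55.3°) = 654 mW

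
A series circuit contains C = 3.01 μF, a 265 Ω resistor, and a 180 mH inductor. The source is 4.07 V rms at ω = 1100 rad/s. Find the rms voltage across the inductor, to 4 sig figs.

X_L = ωL = 198.0 Ω
X_C = 1/(ωC) = 302.0 Ω
Net reactance X = X_L − X_C = -104.0 Ω
Z = 265.0 − j104.0 Ω
|Z| = √(265.0² + 104.0²) = 284.7 Ω
I = V/|Z| = 14.30 mA
V_L = I·|Z_L| = 0.01430 × 198.0 = 2.831 V

2.831 V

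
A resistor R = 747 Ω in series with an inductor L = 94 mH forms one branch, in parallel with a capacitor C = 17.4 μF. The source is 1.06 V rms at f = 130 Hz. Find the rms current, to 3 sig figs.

15.0 mA

ω = 2πf = 816.8 rad/s
X_L = ωL = 76.8 Ω
X_C = 1/(ωC) = 70.4 Ω
Branch 1 (R+jX_L): Z₁ = 747 + j76.8 Ω, |Z₁| = 751 Ω
Branch 2 (−jX_C): Z₂ = −j70.4 Ω
Parallel: Z = Z₁Z₂/(Z₁+Z₂), |Z| = 70.7 Ω, ∠Z = -84.6°
I = V/|Z| = 1.06/70.7 = 15.0 mA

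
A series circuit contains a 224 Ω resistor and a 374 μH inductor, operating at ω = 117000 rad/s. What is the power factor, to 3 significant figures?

0.981

X_L = ωL = 43.8 Ω
Z = 224 + j43.8 Ω
|Z| = √(224² + 43.8²) = 228 Ω
∠Z = arctan(43.8/224) = 11.1°
cos φ = cos(11.1°) = 0.981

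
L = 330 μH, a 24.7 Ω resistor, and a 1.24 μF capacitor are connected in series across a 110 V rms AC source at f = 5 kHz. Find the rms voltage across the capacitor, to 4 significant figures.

ω = 2πf = 31420 rad/s
X_L = ωL = 10.37 Ω
X_C = 1/(ωC) = 25.67 Ω
Net reactance X = X_L − X_C = -15.30 Ω
Z = 24.70 − j15.30 Ω
|Z| = √(24.70² + 15.30²) = 29.06 Ω
I = V/|Z| = 3.786 A
V_C = I·|Z_C| = 3.786 × 25.67 = 97.18 V

97.18 V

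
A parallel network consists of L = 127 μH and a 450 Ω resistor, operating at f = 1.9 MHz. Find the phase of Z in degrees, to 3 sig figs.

ω = 2πf = 1.194e+07 rad/s
X_L = ωL = 1520 Ω
Parallel: admittances add. Y = 1/R + 1/(jωL)
Y = (0.00222 − j0.000660) S
|Y| = 0.00232 S → |Z| = 1/|Y| = 431 Ω, ∠Z = −∠Y = 16.5°

16.5°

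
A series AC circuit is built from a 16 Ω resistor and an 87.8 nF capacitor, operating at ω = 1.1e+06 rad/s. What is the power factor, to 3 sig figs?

0.840

X_C = 1/(ωC) = 10.4 Ω
Z = 16.0 − j10.4 Ω
|Z| = √(16.0² + 10.4²) = 19.1 Ω
∠Z = arctan(-10.4/16.0) = -32.9°
cos φ = cos(-32.9°) = 0.840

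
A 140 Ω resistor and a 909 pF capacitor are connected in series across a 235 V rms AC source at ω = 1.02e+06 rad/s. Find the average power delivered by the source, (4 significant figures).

X_C = 1/(ωC) = 1079 Ω
Z = 140.0 − j1079 Ω
|Z| = √(140.0² + 1079²) = 1088 Ω
∠Z = arctan(-1079/140.0) = -82.60°
I = V/|Z| = 216.1 mA
P = VI cos φ = 235 × 0.2161 × cos(-82.60°) = 6.536 W

6.536 W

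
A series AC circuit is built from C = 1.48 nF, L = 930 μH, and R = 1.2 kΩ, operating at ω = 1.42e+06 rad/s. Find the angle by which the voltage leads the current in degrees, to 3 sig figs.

X_L = ωL = 1320 Ω
X_C = 1/(ωC) = 476 Ω
Net reactance X = X_L − X_C = 845 Ω
Z = 1200 + j845 Ω
|Z| = √(1200² + 845²) = 1470 Ω
∠Z = arctan(845/1200) = 35.1°

35.1°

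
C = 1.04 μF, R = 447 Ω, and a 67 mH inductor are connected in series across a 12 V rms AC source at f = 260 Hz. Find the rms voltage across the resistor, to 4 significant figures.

8.186 V

ω = 2πf = 1634 rad/s
X_L = ωL = 109.5 Ω
X_C = 1/(ωC) = 588.6 Ω
Net reactance X = X_L − X_C = -479.1 Ω
Z = 447.0 − j479.1 Ω
|Z| = √(447.0² + 479.1²) = 655.3 Ω
I = V/|Z| = 18.31 mA
V_R = I·|Z_R| = 0.01831 × 447.0 = 8.186 V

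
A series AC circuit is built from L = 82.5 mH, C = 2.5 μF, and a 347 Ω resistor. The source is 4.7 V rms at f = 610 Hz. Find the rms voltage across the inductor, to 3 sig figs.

3.66 V

ω = 2πf = 3833 rad/s
X_L = ωL = 316 Ω
X_C = 1/(ωC) = 104 Ω
Net reactance X = X_L − X_C = 212 Ω
Z = 347 + j212 Ω
|Z| = √(347² + 212²) = 407 Ω
I = V/|Z| = 11.6 mA
V_L = I·|Z_L| = 0.0116 × 316 = 3.66 V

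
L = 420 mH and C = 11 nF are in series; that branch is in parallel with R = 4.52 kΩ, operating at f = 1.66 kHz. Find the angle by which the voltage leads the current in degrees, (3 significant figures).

ω = 2πf = 10430 rad/s
X_L = ωL = 4380 Ω
X_C = 1/(ωC) = 8720 Ω
Branch 1: Z₁ = R = 4520 Ω
Branch 2 (series LC): Z₂ = j(X_L − X_C) = −j4340 Ω
Parallel: Z = Z₁Z₂/(Z₁+Z₂), |Z| = 3130 Ω, ∠Z = -46.2°

-46.2°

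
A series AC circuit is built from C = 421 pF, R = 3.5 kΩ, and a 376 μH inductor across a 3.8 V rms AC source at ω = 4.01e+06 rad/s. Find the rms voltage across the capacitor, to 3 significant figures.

X_L = ωL = 1510 Ω
X_C = 1/(ωC) = 592 Ω
Net reactance X = X_L − X_C = 915 Ω
Z = 3500 + j915 Ω
|Z| = √(3500² + 915²) = 3620 Ω
I = V/|Z| = 1.05 mA
V_C = I·|Z_C| = 0.00105 × 592 = 0.622 V

0.622 V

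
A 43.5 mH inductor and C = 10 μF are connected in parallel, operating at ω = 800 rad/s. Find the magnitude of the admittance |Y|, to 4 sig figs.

20.74 mS

X_L = ωL = 34.80 Ω
X_C = 1/(ωC) = 125.0 Ω
Parallel: admittances add. Y = 1/(jωL) + jωC
Y = (0 − j0.02074) S
|Y| = 0.02074 S → |Z| = 1/|Y| = 48.23 Ω, ∠Z = −∠Y = 90.00°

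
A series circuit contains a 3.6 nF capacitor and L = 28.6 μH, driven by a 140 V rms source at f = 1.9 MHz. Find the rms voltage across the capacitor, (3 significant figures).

ω = 2πf = 1.194e+07 rad/s
X_L = ωL = 341 Ω
X_C = 1/(ωC) = 23.3 Ω
Net reactance X = X_L − X_C = 318 Ω
Z = j318 Ω
|Z| = √(0² + 318²) = 318 Ω
I = V/|Z| = 440 mA
V_C = I·|Z_C| = 0.440 × 23.3 = 10.2 V

10.2 V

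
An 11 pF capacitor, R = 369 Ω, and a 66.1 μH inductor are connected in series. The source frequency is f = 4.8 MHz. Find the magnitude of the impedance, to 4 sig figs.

1085 Ω

ω = 2πf = 3.016e+07 rad/s
X_L = ωL = 1994 Ω
X_C = 1/(ωC) = 3014 Ω
Net reactance X = X_L − X_C = -1021 Ω
Z = 369.0 − j1021 Ω
|Z| = √(369.0² + 1021²) = 1085 Ω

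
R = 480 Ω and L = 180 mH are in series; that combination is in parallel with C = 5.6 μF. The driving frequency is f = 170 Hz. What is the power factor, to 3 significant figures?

ω = 2πf = 1068 rad/s
X_L = ωL = 192 Ω
X_C = 1/(ωC) = 167 Ω
Branch 1 (R+jX_L): Z₁ = 480 + j192 Ω, |Z₁| = 517 Ω
Branch 2 (−jX_C): Z₂ = −j167 Ω
Parallel: Z = Z₁Z₂/(Z₁+Z₂), |Z| = 180 Ω, ∠Z = -71.2°
cos φ = cos(-71.2°) = 0.323

0.323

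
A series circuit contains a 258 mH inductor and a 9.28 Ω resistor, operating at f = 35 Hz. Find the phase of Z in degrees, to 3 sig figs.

ω = 2πf = 219.9 rad/s
X_L = ωL = 56.7 Ω
Z = 9.28 + j56.7 Ω
|Z| = √(9.28² + 56.7²) = 57.5 Ω
∠Z = arctan(56.7/9.28) = 80.7°

80.7°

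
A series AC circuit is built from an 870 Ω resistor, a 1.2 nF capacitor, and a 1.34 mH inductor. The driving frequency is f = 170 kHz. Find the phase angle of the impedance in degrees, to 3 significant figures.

36.8°

ω = 2πf = 1.068e+06 rad/s
X_L = ωL = 1430 Ω
X_C = 1/(ωC) = 780 Ω
Net reactance X = X_L − X_C = 651 Ω
Z = 870 + j651 Ω
|Z| = √(870² + 651²) = 1090 Ω
∠Z = arctan(651/870) = 36.8°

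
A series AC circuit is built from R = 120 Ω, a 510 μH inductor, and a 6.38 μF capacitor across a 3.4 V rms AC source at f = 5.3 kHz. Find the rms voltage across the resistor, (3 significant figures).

3.38 V

ω = 2πf = 33300 rad/s
X_L = ωL = 17.0 Ω
X_C = 1/(ωC) = 4.71 Ω
Net reactance X = X_L − X_C = 12.3 Ω
Z = 120 + j12.3 Ω
|Z| = √(120² + 12.3²) = 121 Ω
I = V/|Z| = 28.2 mA
V_R = I·|Z_R| = 0.0282 × 120 = 3.38 V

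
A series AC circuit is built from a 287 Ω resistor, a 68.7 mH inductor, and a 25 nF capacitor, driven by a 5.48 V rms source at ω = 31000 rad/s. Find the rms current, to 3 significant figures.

X_L = ωL = 2130 Ω
X_C = 1/(ωC) = 1290 Ω
Net reactance X = X_L − X_C = 839 Ω
Z = 287 + j839 Ω
|Z| = √(287² + 839²) = 887 Ω
I = V/|Z| = 5.48/887 = 6.18 mA

6.18 mA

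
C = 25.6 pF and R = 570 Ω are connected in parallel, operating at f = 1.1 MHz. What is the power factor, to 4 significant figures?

0.9950

ω = 2πf = 6.912e+06 rad/s
X_C = 1/(ωC) = 5652 Ω
Parallel: admittances add. Y = 1/R + jωC
Y = (0.001754 + j0.0001769) S
|Y| = 0.001763 S → |Z| = 1/|Y| = 567.1 Ω, ∠Z = −∠Y = -5.759°
cos φ = cos(-5.759°) = 0.9950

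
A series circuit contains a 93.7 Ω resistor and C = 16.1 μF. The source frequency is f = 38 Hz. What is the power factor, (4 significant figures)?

ω = 2πf = 238.8 rad/s
X_C = 1/(ωC) = 260.1 Ω
Z = 93.70 − j260.1 Ω
|Z| = √(93.70² + 260.1²) = 276.5 Ω
∠Z = arctan(-260.1/93.70) = -70.19°
cos φ = cos(-70.19°) = 0.3389

0.3389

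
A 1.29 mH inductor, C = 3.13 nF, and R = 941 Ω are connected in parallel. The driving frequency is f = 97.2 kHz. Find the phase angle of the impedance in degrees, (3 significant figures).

-31.1°

ω = 2πf = 610700 rad/s
X_L = ωL = 788 Ω
X_C = 1/(ωC) = 523 Ω
Parallel: admittances add. Y = 1/R + 1/(jωL) + jωC
Y = (0.00106 + j0.000642) S
|Y| = 0.00124 S → |Z| = 1/|Y| = 805 Ω, ∠Z = −∠Y = -31.1°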